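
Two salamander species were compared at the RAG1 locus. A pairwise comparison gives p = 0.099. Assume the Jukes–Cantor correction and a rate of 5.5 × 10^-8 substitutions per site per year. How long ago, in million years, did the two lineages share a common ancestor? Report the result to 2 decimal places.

d = −(3/4) ln(1 − 4p/3) = −0.75 ln(1 − 0.132) = −0.75 ln(0.868)
  = −0.75 × (-0.141564) = 0.106173 substitutions/site.
Under a molecular clock d = 2μt, so t = d/(2μ) = 0.106173 / (2 × 5.5 × 10^-8) = 0.97 million years.

0.97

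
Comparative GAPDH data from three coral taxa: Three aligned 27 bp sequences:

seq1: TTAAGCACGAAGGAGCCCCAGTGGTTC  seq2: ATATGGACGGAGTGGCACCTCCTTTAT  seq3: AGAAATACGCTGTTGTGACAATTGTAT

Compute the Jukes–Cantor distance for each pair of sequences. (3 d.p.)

d(seq1,seq2) = 0.882, d(seq1,seq3) = 1.012, d(seq2,seq3) = 0.882

seq1–seq2: 14/27 sites differ → p ≈ 0.518519, d = −0.75 ln(1 − 0.691359) = 0.881682 ≈ 0.882.
seq1–seq3: 15/27 sites differ → p ≈ 0.555556, d = −0.75 ln(1 − 0.740741) = 1.012446 ≈ 1.012.
seq2–seq3: 14/27 sites differ → p ≈ 0.518519, d = −0.75 ln(1 − 0.691359) = 0.881682 ≈ 0.882.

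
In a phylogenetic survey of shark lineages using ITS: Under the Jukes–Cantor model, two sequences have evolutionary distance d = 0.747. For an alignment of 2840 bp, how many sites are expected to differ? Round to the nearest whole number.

Invert JC69: p = (3/4)(1 − e^(−4d/3)) = 0.75 × (1 − e^(-0.996)) = 0.75 × (1 − 0.369354) = 0.472985.
Expected differing sites = pL ≈ 0.472985 × 2840 = 1343.2774 ≈ 1343.

1343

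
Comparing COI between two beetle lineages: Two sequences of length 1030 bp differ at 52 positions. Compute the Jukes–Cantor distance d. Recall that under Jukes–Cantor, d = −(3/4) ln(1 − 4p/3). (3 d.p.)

0.052

p = 52/1030 ≈ 0.050485.
d = −(3/4) ln(1 − 4p/3) = −0.75 ln(1 − 0.067313) = −0.75 ln(0.932687)
  = −0.75 × (-0.069686) = 0.052265 substitutions/site.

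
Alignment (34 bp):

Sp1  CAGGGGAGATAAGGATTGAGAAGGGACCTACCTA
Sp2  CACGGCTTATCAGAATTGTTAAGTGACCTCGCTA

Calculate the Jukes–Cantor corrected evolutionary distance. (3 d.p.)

0.423

The sequences differ at 11 of 34 sites, so p = 11/34 ≈ 0.323529.
d = −(3/4) ln(1 − 4p/3) = −0.75 ln(1 − 0.431372) = −0.75 ln(0.568628)
  = −0.75 × (-0.564529) = 0.423397 substitutions/site.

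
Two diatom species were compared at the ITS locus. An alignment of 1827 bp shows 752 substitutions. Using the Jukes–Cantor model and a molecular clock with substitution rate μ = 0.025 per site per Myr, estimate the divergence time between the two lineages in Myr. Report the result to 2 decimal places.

p = 752/1827 ≈ 0.411604.
d = −(3/4) ln(1 − 4p/3) = −0.75 ln(1 − 0.548805) = −0.75 ln(0.451195)
  = −0.75 × (-0.795856) = 0.596892 substitutions/site.
Under a molecular clock d = 2μt, so t = d/(2μ) = 0.596892 / (2 × 0.025) = 11.94 Myr.

11.94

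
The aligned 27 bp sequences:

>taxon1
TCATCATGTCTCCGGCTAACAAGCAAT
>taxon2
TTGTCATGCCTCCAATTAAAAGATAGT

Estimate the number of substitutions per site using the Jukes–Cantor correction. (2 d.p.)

The sequences differ at 11 of 27 sites, so p = 11/27 ≈ 0.407407.
d = −(3/4) ln(1 − 4p/3) = −0.75 ln(1 − 0.543209) = −0.75 ln(0.456791)
  = −0.75 × (-0.783529) = 0.587647 substitutions/site.

0.59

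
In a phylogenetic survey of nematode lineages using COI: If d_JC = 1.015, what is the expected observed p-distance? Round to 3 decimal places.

0.556

p = (3/4)(1 − e^(−4d/3)) = 0.75 × (1 − e^(-1.353333)) = 0.75 × (1 − 0.258378) = 0.556217.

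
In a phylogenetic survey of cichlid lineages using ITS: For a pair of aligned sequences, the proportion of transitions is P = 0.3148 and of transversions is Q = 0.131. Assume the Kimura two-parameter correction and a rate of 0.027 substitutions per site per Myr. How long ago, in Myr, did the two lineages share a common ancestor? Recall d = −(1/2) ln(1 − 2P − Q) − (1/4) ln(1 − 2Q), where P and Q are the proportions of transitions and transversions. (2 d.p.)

14.64

Under the Kimura two-parameter model, d = −½ ln(1 − 2P − Q) − ¼ ln(1 − 2Q).
1 − 2P − Q = 0.2394, giving −½ ln(0.2394) = 0.714810.
1 − 2Q = 0.738, giving −¼ ln(0.738) = 0.075953.
d = 0.714810 + 0.075953 = 0.790763.
Under a molecular clock d = 2μt, so t = d/(2μ) = 0.790763 / (2 × 0.027) = 14.64 Myr.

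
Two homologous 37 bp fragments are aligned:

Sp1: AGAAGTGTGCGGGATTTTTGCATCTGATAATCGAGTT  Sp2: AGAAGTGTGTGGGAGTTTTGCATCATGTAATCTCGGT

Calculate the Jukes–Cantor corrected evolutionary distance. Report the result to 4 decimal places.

0.2551

The sequences differ at 8 of 37 sites (10, 15, 25, 26, 27, 33, 34, 36), so p = 8/37 ≈ 0.216216.
d = −(3/4) ln(1 − 4p/3) = −0.75 ln(1 − 0.288288) = −0.75 ln(0.711712)
  = −0.75 × (-0.340082) = 0.255062 substitutions/site.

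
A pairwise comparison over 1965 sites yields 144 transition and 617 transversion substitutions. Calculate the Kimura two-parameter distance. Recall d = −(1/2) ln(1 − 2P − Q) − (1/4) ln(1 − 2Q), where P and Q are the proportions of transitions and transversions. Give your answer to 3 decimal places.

0.556

P = 144/1965 ≈ 0.073282 and Q = 617/1965 ≈ 0.313995.
Under the Kimura two-parameter model, d = −½ ln(1 − 2P − Q) − ¼ ln(1 − 2Q).
1 − 2P − Q = 0.539441, giving −½ ln(0.539441) = 0.308611.
1 − 2Q = 0.37201, giving −¼ ln(0.37201) = 0.247209.
d = 0.308611 + 0.247209 = 0.555820.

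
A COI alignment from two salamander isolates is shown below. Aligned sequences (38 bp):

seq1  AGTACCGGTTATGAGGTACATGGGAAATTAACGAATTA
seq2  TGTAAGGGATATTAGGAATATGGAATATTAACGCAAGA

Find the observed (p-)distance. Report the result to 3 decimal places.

0.316

The sequences differ at 12 of 38 positions.
p = 12/38 = 0.315789… ≈ 0.316 (to 3 d.p.).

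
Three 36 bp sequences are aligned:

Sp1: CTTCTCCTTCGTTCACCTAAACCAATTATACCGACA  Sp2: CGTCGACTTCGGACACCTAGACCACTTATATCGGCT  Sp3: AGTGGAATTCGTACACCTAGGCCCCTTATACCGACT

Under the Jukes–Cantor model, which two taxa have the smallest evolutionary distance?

Sp1–Sp2: 10/36 differ, p = 0.278, d = 0.347.
Sp1–Sp3: 12/36 differ, p = 0.333, d = 0.441.
Sp2–Sp3: 8/36 differ, p = 0.222, d = 0.264.
The smallest distance is between Sp2 and Sp3.

Sp2 and Sp3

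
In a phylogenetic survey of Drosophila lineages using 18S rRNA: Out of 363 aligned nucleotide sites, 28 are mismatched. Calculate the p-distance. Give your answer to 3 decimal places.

0.077

p = 28/363 = 0.077134… ≈ 0.077 (to 3 d.p.).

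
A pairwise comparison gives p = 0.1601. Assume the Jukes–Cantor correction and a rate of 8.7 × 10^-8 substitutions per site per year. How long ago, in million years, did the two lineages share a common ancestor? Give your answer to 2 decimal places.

d = −(3/4) ln(1 − 4p/3) = −0.75 ln(1 − 0.213467) = −0.75 ln(0.786533)
  = −0.75 × (-0.240121) = 0.180091 substitutions/site.
Under a molecular clock d = 2μt, so t = d/(2μ) = 0.180091 / (2 × 8.7 × 10^-8) = 1.04 million years.

1.04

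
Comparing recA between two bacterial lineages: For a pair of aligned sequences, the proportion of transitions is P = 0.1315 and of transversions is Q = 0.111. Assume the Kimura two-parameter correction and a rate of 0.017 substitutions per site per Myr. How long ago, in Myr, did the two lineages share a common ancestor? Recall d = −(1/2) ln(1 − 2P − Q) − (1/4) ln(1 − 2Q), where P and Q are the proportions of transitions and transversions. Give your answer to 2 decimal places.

8.73

Under the Kimura two-parameter model, d = −½ ln(1 − 2P − Q) − ¼ ln(1 − 2Q).
1 − 2P − Q = 0.626, giving −½ ln(0.626) = 0.234202.
1 − 2Q = 0.778, giving −¼ ln(0.778) = 0.062757.
d = 0.234202 + 0.062757 = 0.296959.
Under a molecular clock d = 2μt, so t = d/(2μ) = 0.296959 / (2 × 0.017) = 8.73 Myr.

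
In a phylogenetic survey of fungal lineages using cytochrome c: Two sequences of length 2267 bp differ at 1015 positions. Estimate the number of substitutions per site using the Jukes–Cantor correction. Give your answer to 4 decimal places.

p = 1015/2267 ≈ 0.447728.
d = −(3/4) ln(1 − 4p/3) = −0.75 ln(1 − 0.596971) = −0.75 ln(0.403029)
  = −0.75 × (-0.908747) = 0.681560 substitutions/site.

0.6816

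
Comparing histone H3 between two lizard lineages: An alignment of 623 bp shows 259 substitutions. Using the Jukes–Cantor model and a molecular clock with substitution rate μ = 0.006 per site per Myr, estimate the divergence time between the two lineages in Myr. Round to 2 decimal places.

p = 259/623 ≈ 0.41573.
d = −(3/4) ln(1 − 4p/3) = −0.75 ln(1 − 0.554307) = −0.75 ln(0.445693)
  = −0.75 × (-0.808125) = 0.606094 substitutions/site.
Under a molecular clock d = 2μt, so t = d/(2μ) = 0.606094 / (2 × 0.006) = 50.51 Myr.

50.51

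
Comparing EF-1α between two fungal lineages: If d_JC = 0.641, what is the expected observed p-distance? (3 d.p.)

0.431

p = (3/4)(1 − e^(−4d/3)) = 0.75 × (1 − e^(-0.854667)) = 0.75 × (1 − 0.425425) = 0.430931.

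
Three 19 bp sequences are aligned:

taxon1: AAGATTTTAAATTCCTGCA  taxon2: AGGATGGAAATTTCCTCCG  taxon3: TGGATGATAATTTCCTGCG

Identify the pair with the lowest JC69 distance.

taxon2 and taxon3

taxon1–taxon2: 7/19 differ, p = 0.368, d = 0.507.
taxon1–taxon3: 6/19 differ, p = 0.316, d = 0.410.
taxon2–taxon3: 4/19 differ, p = 0.211, d = 0.247.
The smallest distance is between taxon2 and taxon3.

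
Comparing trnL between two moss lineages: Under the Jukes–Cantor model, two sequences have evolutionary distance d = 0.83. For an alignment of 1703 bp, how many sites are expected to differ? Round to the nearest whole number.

855

Invert JC69: p = (3/4)(1 − e^(−4d/3)) = 0.75 × (1 − e^(-1.106667)) = 0.75 × (1 − 0.330659) = 0.502006.
Expected differing sites = pL ≈ 0.502006 × 1703 = 854.916218 ≈ 855.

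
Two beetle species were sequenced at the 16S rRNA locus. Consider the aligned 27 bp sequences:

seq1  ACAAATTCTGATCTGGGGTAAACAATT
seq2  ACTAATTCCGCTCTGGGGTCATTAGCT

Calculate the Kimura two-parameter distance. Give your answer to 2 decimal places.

0.38

Of 27 sites, 4 differences are transitions and 4 are transversions, so P = 4/27 ≈ 0.148148 and Q = 4/27 ≈ 0.148148.
Under the Kimura two-parameter model, d = −½ ln(1 − 2P − Q) − ¼ ln(1 − 2Q).
1 − 2P − Q = 0.555556, giving −½ ln(0.555556) = 0.293893.
1 − 2Q = 0.703704, giving −¼ ln(0.703704) = 0.087849.
d = 0.293893 + 0.087849 = 0.381742.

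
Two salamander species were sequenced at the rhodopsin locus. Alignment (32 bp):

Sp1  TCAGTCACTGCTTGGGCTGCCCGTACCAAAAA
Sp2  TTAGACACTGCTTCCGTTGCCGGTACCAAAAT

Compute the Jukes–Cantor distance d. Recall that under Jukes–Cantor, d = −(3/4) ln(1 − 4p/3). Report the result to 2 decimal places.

The sequences differ at 7 of 32 sites (2, 5, 14, 15, 17, 22, 32), so p = 7/32 = 0.21875.
d = −(3/4) ln(1 − 4p/3) = −0.75 ln(1 − 0.291667) = −0.75 ln(0.708333)
  = −0.75 × (-0.344841) = 0.258631 substitutions/site.

0.26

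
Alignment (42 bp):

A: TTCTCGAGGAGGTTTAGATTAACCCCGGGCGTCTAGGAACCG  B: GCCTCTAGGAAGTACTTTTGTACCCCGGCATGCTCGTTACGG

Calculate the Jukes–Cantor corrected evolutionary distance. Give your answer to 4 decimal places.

0.6932

The sequences differ at 19 of 42 sites, so p = 19/42 ≈ 0.452381.
d = −(3/4) ln(1 − 4p/3) = −0.75 ln(1 − 0.603175) = −0.75 ln(0.396825)
  = −0.75 × (-0.924260) = 0.693195 substitutions/site.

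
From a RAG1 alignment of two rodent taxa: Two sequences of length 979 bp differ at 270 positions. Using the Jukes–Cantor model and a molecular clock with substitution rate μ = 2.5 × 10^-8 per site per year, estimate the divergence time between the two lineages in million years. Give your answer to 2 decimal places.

p = 270/979 ≈ 0.275792.
d = −(3/4) ln(1 − 4p/3) = −0.75 ln(1 − 0.367723) = −0.75 ln(0.632277)
  = −0.75 × (-0.458428) = 0.343821 substitutions/site.
Under a molecular clock d = 2μt, so t = d/(2μ) = 0.343821 / (2 × 2.5 × 10^-8) = 6.88 million years.

6.88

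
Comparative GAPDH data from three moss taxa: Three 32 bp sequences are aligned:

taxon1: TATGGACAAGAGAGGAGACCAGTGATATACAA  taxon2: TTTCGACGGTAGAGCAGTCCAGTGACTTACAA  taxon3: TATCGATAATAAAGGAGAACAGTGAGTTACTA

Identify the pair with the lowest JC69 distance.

taxon1–taxon2: 9/32 differ, p = 0.281, d = 0.353.
taxon1–taxon3: 8/32 differ, p = 0.250, d = 0.304.
taxon2–taxon3: 10/32 differ, p = 0.313, d = 0.404.
The smallest distance is between taxon1 and taxon3.

taxon1 and taxon3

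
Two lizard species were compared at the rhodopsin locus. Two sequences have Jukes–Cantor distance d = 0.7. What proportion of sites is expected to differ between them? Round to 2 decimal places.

0.46

p = (3/4)(1 − e^(−4d/3)) = 0.75 × (1 − e^(-0.933333)) = 0.75 × (1 − 0.393241) = 0.455069.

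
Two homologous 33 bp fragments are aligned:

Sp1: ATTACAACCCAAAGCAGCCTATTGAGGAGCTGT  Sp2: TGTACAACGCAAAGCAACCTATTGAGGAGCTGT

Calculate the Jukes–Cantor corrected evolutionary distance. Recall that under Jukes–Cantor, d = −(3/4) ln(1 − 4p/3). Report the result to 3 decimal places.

0.132

The sequences differ at 4 of 33 sites (1, 2, 9, 17), so p = 4/33 ≈ 0.121212.
d = −(3/4) ln(1 − 4p/3) = −0.75 ln(1 − 0.161616) = −0.75 ln(0.838384)
  = −0.75 × (-0.176279) = 0.132209 substitutions/site.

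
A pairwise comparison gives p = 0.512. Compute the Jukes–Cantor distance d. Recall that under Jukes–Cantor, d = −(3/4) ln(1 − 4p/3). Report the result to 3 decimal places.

0.861

d = −(3/4) ln(1 − 4p/3) = −0.75 ln(1 − 0.682667) = −0.75 ln(0.317333)
  = −0.75 × (-1.147804) = 0.860853 substitutions/site.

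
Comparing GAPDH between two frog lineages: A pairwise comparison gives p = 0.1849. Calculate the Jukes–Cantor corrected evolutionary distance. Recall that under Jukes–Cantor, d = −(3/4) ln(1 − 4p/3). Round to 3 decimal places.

d = −(3/4) ln(1 − 4p/3) = −0.75 ln(1 − 0.246533) = −0.75 ln(0.753467)
  = −0.75 × (-0.283070) = 0.212303 substitutions/site.

0.212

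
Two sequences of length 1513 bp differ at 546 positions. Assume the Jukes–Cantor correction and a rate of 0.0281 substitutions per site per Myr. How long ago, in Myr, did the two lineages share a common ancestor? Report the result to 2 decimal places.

p = 546/1513 ≈ 0.360872.
d = −(3/4) ln(1 − 4p/3) = −0.75 ln(1 − 0.481163) = −0.75 ln(0.518837)
  = −0.75 × (-0.656166) = 0.492125 substitutions/site.
Under a molecular clock d = 2μt, so t = d/(2μ) = 0.492125 / (2 × 0.0281) = 8.76 Myr.

8.76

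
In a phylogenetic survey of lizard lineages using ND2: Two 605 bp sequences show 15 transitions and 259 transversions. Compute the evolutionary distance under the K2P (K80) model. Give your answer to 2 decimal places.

P = 15/605 ≈ 0.024793 and Q = 259/605 ≈ 0.428099.
Under the Kimura two-parameter model, d = −½ ln(1 − 2P − Q) − ¼ ln(1 − 2Q).
1 − 2P − Q = 0.522315, giving −½ ln(0.522315) = 0.324742.
1 − 2Q = 0.143802, giving −¼ ln(0.143802) = 0.484829.
d = 0.324742 + 0.484829 = 0.809571.

0.81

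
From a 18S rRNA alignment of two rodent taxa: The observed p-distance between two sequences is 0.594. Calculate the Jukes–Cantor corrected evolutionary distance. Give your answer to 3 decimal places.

d = −(3/4) ln(1 − 4p/3) = −0.75 ln(1 − 0.792) = −0.75 ln(0.208)
  = −0.75 × (-1.570217) = 1.177663 substitutions/site.

1.178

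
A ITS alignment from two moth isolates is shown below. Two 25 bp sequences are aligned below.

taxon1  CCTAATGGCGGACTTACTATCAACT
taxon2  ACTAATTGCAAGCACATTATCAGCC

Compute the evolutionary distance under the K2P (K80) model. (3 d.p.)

Of 25 sites, 7 differences are transitions and 3 are transversions, so P = 7/25 = 0.28 and Q = 3/25 = 0.12.
Under the Kimura two-parameter model, d = −½ ln(1 − 2P − Q) − ¼ ln(1 − 2Q).
1 − 2P − Q = 0.32, giving −½ ln(0.32) = 0.569717.
1 − 2Q = 0.76, giving −¼ ln(0.76) = 0.068609.
d = 0.569717 + 0.068609 = 0.638326.

0.638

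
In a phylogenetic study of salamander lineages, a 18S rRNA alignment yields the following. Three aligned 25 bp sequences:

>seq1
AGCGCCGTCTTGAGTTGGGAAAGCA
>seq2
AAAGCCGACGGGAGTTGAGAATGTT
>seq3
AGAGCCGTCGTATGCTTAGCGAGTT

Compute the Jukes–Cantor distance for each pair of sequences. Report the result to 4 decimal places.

seq1–seq2: 9/25 sites differ → p = 0.36, d = −0.75 ln(1 − 0.48) = 0.490445 ≈ 0.4904.
seq1–seq3: 11/25 sites differ → p = 0.44, d = −0.75 ln(1 − 0.586667) = 0.662626 ≈ 0.6626.
seq2–seq3: 10/25 sites differ → p = 0.4, d = −0.75 ln(1 − 0.533333) = 0.571605 ≈ 0.5716.

d(seq1,seq2) = 0.4904, d(seq1,seq3) = 0.6626, d(seq2,seq3) = 0.5716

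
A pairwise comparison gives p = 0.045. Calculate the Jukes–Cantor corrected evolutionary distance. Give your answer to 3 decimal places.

d = −(3/4) ln(1 − 4p/3) = −0.75 ln(1 − 0.06) = −0.75 ln(0.94)
  = −0.75 × (-0.061875) = 0.046406 substitutions/site.

0.046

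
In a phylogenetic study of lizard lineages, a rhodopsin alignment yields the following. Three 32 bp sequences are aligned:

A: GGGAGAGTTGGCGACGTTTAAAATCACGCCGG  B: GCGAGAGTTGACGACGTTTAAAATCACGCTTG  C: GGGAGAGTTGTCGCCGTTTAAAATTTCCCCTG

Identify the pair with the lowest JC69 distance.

A–B: 4/32 differ, p = 0.125, d = 0.137.
A–C: 6/32 differ, p = 0.188, d = 0.216.
B–C: 7/32 differ, p = 0.219, d = 0.259.
The smallest distance is between A and B.

A and B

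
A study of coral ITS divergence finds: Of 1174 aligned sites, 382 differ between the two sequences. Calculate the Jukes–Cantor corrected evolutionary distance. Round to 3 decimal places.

p = 382/1174 ≈ 0.325383.
d = −(3/4) ln(1 − 4p/3) = −0.75 ln(1 − 0.433844) = −0.75 ln(0.566156)
  = −0.75 × (-0.568886) = 0.426665 substitutions/site.

0.427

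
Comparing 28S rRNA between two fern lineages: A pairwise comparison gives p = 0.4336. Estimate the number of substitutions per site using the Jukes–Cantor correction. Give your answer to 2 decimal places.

d = −(3/4) ln(1 − 4p/3) = −0.75 ln(1 − 0.578133) = −0.75 ln(0.421867)
  = −0.75 × (-0.863065) = 0.647299 substitutions/site.

0.65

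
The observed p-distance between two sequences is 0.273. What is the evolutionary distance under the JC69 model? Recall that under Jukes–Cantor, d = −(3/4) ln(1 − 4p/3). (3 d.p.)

0.339

d = −(3/4) ln(1 − 4p/3) = −0.75 ln(1 − 0.364) = −0.75 ln(0.636)
  = −0.75 × (-0.452557) = 0.339418 substitutions/site.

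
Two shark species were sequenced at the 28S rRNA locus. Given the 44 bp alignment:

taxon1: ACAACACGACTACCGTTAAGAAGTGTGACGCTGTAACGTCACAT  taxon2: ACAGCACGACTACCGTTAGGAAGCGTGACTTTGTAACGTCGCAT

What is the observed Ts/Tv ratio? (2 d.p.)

Transitions are A↔G and C↔T; transversions are all other mismatches.
Transitions: 5. Transversions: 1.
R = 5/1 = 5.00.

5.00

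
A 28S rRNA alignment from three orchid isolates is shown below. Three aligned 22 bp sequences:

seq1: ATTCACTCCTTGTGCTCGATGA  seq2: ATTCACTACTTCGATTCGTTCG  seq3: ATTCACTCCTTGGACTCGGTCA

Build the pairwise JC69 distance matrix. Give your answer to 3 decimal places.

seq1–seq2: 8/22 sites differ → p ≈ 0.363636, d = −0.75 ln(1 − 0.484848) = 0.497470 ≈ 0.497.
seq1–seq3: 4/22 sites differ → p ≈ 0.181818, d = −0.75 ln(1 − 0.242424) = 0.208224 ≈ 0.208.
seq2–seq3: 5/22 sites differ → p ≈ 0.227273, d = −0.75 ln(1 − 0.303031) = 0.270761 ≈ 0.271.

d(seq1,seq2) = 0.497, d(seq1,seq3) = 0.208, d(seq2,seq3) = 0.271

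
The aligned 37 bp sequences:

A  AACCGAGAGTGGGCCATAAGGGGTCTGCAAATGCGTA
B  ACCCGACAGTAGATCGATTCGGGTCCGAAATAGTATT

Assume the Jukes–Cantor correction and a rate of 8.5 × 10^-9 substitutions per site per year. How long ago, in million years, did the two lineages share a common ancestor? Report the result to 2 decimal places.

The sequences differ at 17 of 37 sites, so p = 17/37 ≈ 0.459459.
d = −(3/4) ln(1 − 4p/3) = −0.75 ln(1 − 0.612612) = −0.75 ln(0.387388)
  = −0.75 × (-0.948329) = 0.711247 substitutions/site.
Under a molecular clock d = 2μt, so t = d/(2μ) = 0.711247 / (2 × 8.5 × 10^-9) = 41.84 million years.

41.84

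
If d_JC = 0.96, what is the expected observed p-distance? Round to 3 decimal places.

p = (3/4)(1 − e^(−4d/3)) = 0.75 × (1 − e^(-1.28)) = 0.75 × (1 − 0.278037) = 0.541472.

0.541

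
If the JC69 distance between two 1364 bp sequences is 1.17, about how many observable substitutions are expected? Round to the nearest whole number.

808

Invert JC69: p = (3/4)(1 − e^(−4d/3)) = 0.75 × (1 − e^(-1.56)) = 0.75 × (1 − 0.210136) = 0.592398.
Expected differing sites = pL ≈ 0.592398 × 1364 = 808.030872 ≈ 808.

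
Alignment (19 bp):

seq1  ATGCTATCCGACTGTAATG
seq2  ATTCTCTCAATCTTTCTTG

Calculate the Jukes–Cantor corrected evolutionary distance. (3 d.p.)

0.618

The sequences differ at 8 of 19 sites (3, 6, 9, 10, 11, 14, 16, 17), so p = 8/19 ≈ 0.421053.
d = −(3/4) ln(1 − 4p/3) = −0.75 ln(1 − 0.561404) = −0.75 ln(0.438596)
  = −0.75 × (-0.824177) = 0.618133 substitutions/site.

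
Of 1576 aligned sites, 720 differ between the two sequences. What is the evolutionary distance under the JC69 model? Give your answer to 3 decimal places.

0.705

p = 720/1576 ≈ 0.456853.
d = −(3/4) ln(1 − 4p/3) = −0.75 ln(1 − 0.609137) = −0.75 ln(0.390863)
  = −0.75 × (-0.939398) = 0.704549 substitutions/site.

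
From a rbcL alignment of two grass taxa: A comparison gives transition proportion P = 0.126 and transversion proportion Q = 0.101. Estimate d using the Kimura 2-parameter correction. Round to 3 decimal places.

0.274

Under the Kimura two-parameter model, d = −½ ln(1 − 2P − Q) − ¼ ln(1 − 2Q).
1 − 2P − Q = 0.647, giving −½ ln(0.647) = 0.217704.
1 − 2Q = 0.798, giving −¼ ln(0.798) = 0.056412.
d = 0.217704 + 0.056412 = 0.274116.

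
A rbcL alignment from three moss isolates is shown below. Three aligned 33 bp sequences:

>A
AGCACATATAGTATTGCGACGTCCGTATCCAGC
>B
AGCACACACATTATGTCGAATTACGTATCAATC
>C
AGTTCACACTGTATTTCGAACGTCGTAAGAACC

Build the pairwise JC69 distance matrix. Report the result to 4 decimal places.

d(A,B) = 0.3882, d(A,C) = 0.6254, d(B,C) = 0.4408

A–B: 10/33 sites differ → p ≈ 0.30303, d = −0.75 ln(1 − 0.40404) = 0.388186 ≈ 0.3882.
A–C: 14/33 sites differ → p ≈ 0.424242, d = −0.75 ln(1 − 0.565656) = 0.625439 ≈ 0.6254.
B–C: 11/33 sites differ → p ≈ 0.333333, d = −0.75 ln(1 − 0.444444) = 0.440839 ≈ 0.4408.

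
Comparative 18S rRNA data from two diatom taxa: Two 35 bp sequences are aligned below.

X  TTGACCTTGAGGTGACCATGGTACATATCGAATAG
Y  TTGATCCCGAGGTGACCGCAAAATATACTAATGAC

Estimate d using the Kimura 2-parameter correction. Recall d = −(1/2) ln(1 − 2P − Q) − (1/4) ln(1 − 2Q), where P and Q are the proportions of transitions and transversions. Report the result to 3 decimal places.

0.744

Of 35 sites, 11 differences are transitions and 4 are transversions, so P = 11/35 ≈ 0.314286 and Q = 4/35 ≈ 0.114286.
Under the Kimura two-parameter model, d = −½ ln(1 − 2P − Q) − ¼ ln(1 − 2Q).
1 − 2P − Q = 0.257142, giving −½ ln(0.257142) = 0.679063.
1 − 2Q = 0.771428, giving −¼ ln(0.771428) = 0.064878.
d = 0.679063 + 0.064878 = 0.743941.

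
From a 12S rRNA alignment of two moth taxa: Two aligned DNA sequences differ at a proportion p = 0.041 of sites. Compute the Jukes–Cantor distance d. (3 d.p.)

0.042

d = −(3/4) ln(1 − 4p/3) = −0.75 ln(1 − 0.054667) = −0.75 ln(0.945333)
  = −0.75 × (-0.056218) = 0.042164 substitutions/site.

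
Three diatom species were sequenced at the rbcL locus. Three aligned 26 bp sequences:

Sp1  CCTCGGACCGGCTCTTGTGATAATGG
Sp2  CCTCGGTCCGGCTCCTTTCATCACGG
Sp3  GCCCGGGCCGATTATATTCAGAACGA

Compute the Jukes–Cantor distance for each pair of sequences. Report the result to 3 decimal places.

Sp1–Sp2: 6/26 sites differ → p ≈ 0.230769, d = −0.75 ln(1 − 0.307692) = 0.275793 ≈ 0.276.
Sp1–Sp3: 12/26 sites differ → p ≈ 0.461538, d = −0.75 ln(1 − 0.615384) = 0.716632 ≈ 0.717.
Sp2–Sp3: 11/26 sites differ → p ≈ 0.423077, d = −0.75 ln(1 − 0.564103) = 0.622762 ≈ 0.623.

d(Sp1,Sp2) = 0.276, d(Sp1,Sp3) = 0.717, d(Sp2,Sp3) = 0.623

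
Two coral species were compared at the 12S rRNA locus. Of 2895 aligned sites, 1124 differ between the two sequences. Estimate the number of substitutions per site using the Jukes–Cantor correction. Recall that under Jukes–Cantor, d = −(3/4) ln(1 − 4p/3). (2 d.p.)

0.55

p = 1124/2895 ≈ 0.388256.
d = −(3/4) ln(1 − 4p/3) = −0.75 ln(1 − 0.517675) = −0.75 ln(0.482325)
  = −0.75 × (-0.729137) = 0.546853 substitutions/site.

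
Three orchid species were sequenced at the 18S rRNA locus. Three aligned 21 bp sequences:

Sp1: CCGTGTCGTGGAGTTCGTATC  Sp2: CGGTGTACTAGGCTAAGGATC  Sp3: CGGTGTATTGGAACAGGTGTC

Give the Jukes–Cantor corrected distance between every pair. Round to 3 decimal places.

Sp1–Sp2: 9/21 sites differ → p ≈ 0.428571, d = −0.75 ln(1 − 0.571428) = 0.635472 ≈ 0.635.
Sp1–Sp3: 8/21 sites differ → p ≈ 0.380952, d = −0.75 ln(1 − 0.507936) = 0.531860 ≈ 0.532.
Sp2–Sp3: 8/21 sites differ → p ≈ 0.380952, d = −0.75 ln(1 − 0.507936) = 0.531860 ≈ 0.532.

d(Sp1,Sp2) = 0.635, d(Sp1,Sp3) = 0.532, d(Sp2,Sp3) = 0.532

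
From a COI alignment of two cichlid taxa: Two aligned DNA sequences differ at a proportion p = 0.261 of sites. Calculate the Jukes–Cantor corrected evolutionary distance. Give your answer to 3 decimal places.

d = −(3/4) ln(1 − 4p/3) = −0.75 ln(1 − 0.348) = −0.75 ln(0.652)
  = −0.75 × (-0.427711) = 0.320783 substitutions/site.

0.321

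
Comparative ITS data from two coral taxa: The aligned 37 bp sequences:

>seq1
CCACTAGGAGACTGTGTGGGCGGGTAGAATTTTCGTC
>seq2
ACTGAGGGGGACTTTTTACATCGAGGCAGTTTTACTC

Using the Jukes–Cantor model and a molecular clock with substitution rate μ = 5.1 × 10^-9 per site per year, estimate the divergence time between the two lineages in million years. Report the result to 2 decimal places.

The sequences differ at 20 of 37 sites, so p = 20/37 ≈ 0.540541.
d = −(3/4) ln(1 − 4p/3) = −0.75 ln(1 − 0.720721) = −0.75 ln(0.279279)
  = −0.75 × (-1.275544) = 0.956658 substitutions/site.
Under a molecular clock d = 2μt, so t = d/(2μ) = 0.956658 / (2 × 5.1 × 10^-9) = 93.79 million years.

93.79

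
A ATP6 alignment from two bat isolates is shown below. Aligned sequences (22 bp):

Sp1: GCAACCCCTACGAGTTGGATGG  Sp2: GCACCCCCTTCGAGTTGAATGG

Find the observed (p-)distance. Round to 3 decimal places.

The sequences differ at 3 of 22 positions (sites 4, 10, 18).
p = 3/22 = 0.136363… ≈ 0.136 (to 3 d.p.).

0.136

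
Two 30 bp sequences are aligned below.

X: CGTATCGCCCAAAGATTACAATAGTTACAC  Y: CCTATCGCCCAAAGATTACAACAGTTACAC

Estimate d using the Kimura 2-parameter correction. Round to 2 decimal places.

0.07

Of 30 sites, 1 differences are transitions and 1 are transversions, so P = 1/30 ≈ 0.033333 and Q = 1/30 ≈ 0.033333.
Under the Kimura two-parameter model, d = −½ ln(1 − 2P − Q) − ¼ ln(1 − 2Q).
1 − 2P − Q = 0.900001, giving −½ ln(0.900001) = 0.052680.
1 − 2Q = 0.933334, giving −¼ ln(0.933334) = 0.017248.
d = 0.052680 + 0.017248 = 0.069928.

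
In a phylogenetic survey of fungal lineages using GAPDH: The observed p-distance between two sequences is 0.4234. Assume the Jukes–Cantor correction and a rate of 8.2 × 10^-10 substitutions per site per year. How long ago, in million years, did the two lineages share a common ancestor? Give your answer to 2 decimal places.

d = −(3/4) ln(1 − 4p/3) = −0.75 ln(1 − 0.564533) = −0.75 ln(0.435467)
  = −0.75 × (-0.831336) = 0.623502 substitutions/site.
Under a molecular clock d = 2μt, so t = d/(2μ) = 0.623502 / (2 × 8.2 × 10^-10) = 380.18 million years.

380.18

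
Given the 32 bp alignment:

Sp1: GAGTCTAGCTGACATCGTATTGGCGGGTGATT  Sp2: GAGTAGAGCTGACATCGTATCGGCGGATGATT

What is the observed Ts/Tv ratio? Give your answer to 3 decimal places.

1.000

Transitions are A↔G and C↔T; transversions are all other mismatches.
Transitions: 2. Transversions: 2.
R = 2/2 = 1.000.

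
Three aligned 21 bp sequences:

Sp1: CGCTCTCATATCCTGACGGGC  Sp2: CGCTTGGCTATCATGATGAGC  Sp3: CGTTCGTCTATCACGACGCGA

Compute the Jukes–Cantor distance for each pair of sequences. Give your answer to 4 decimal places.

Sp1–Sp2: 7/21 sites differ → p ≈ 0.333333, d = −0.75 ln(1 − 0.444444) = 0.440839 ≈ 0.4408.
Sp1–Sp3: 8/21 sites differ → p ≈ 0.380952, d = −0.75 ln(1 − 0.507936) = 0.531860 ≈ 0.5319.
Sp2–Sp3: 7/21 sites differ → p ≈ 0.333333, d = −0.75 ln(1 − 0.444444) = 0.440839 ≈ 0.4408.

d(Sp1,Sp2) = 0.4408, d(Sp1,Sp3) = 0.5319, d(Sp2,Sp3) = 0.4408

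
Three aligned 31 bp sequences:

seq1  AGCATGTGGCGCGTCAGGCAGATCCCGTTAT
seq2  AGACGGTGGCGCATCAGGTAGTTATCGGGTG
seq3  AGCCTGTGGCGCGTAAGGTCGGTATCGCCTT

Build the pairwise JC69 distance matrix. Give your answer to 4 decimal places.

d(seq1,seq2) = 0.5445, d(seq1,seq3) = 0.4217, d(seq2,seq3) = 0.3672

seq1–seq2: 12/31 sites differ → p ≈ 0.387097, d = −0.75 ln(1 − 0.516129) = 0.544453 ≈ 0.5445.
seq1–seq3: 10/31 sites differ → p ≈ 0.322581, d = −0.75 ln(1 − 0.430108) = 0.421731 ≈ 0.4217.
seq2–seq3: 9/31 sites differ → p ≈ 0.290323, d = −0.75 ln(1 − 0.387097) = 0.367161 ≈ 0.3672.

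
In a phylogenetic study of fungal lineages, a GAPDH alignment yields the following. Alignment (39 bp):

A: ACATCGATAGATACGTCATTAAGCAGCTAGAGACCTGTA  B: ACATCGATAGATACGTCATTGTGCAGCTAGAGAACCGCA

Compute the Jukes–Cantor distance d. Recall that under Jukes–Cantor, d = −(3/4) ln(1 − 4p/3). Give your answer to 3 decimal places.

0.141

The sequences differ at 5 of 39 sites (21, 22, 34, 36, 38), so p = 5/39 ≈ 0.128205.
d = −(3/4) ln(1 − 4p/3) = −0.75 ln(1 − 0.17094) = −0.75 ln(0.82906)
  = −0.75 × (-0.187463) = 0.140597 substitutions/site.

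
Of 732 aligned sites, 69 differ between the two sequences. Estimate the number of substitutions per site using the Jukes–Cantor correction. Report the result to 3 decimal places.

0.101

p = 69/732 ≈ 0.094262.
d = −(3/4) ln(1 − 4p/3) = −0.75 ln(1 − 0.125683) = −0.75 ln(0.874317)
  = −0.75 × (-0.134312) = 0.100734 substitutions/site.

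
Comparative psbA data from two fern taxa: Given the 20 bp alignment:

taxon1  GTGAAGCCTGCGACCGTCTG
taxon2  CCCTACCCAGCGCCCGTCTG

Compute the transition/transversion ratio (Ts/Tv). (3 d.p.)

0.167

Transitions are A↔G and C↔T; transversions are all other mismatches.
Transitions: 1. Transversions: 6.
R = 1/6 = 0.166666… ≈ 0.167 (to 3 d.p.).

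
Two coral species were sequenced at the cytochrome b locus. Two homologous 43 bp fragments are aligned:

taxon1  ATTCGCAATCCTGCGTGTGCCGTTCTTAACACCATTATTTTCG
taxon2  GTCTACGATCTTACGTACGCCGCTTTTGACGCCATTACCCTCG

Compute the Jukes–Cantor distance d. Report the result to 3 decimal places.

0.514

The sequences differ at 16 of 43 sites, so p = 16/43 ≈ 0.372093.
d = −(3/4) ln(1 − 4p/3) = −0.75 ln(1 − 0.496124) = −0.75 ln(0.503876)
  = −0.75 × (-0.685425) = 0.514069 substitutions/site.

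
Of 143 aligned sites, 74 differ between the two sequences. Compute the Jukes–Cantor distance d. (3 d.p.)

p = 74/143 ≈ 0.517483.
d = −(3/4) ln(1 − 4p/3) = −0.75 ln(1 − 0.689977) = −0.75 ln(0.310023)
  = −0.75 × (-1.171109) = 0.878332 substitutions/site.

0.878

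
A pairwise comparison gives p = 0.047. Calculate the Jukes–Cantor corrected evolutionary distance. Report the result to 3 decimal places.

d = −(3/4) ln(1 − 4p/3) = −0.75 ln(1 − 0.062667) = −0.75 ln(0.937333)
  = −0.75 × (-0.064717) = 0.048538 substitutions/site.

0.049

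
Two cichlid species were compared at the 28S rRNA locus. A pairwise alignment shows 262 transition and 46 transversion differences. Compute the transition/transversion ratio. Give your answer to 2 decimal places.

R = 262/46 = 5.695652… ≈ 5.70 (to 2 d.p.).

5.70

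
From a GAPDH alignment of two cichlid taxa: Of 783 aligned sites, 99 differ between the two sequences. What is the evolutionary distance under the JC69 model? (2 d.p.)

p = 99/783 ≈ 0.126437.
d = −(3/4) ln(1 − 4p/3) = −0.75 ln(1 − 0.168583) = −0.75 ln(0.831417)
  = −0.75 × (-0.184624) = 0.138468 substitutions/site.

0.14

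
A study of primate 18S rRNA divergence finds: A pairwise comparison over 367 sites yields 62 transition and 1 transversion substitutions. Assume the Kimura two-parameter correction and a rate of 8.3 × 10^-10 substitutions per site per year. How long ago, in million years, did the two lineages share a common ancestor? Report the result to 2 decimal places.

P = 62/367 ≈ 0.168937 and Q = 1/367 ≈ 0.002725.
Under the Kimura two-parameter model, d = −½ ln(1 − 2P − Q) − ¼ ln(1 − 2Q).
1 − 2P − Q = 0.659401, giving −½ ln(0.659401) = 0.208212.
1 − 2Q = 0.99455, giving −¼ ln(0.99455) = 0.001366.
d = 0.208212 + 0.001366 = 0.209578.
Under a molecular clock d = 2μt, so t = d/(2μ) = 0.209578 / (2 × 8.3 × 10^-10) = 126.25 million years.

126.25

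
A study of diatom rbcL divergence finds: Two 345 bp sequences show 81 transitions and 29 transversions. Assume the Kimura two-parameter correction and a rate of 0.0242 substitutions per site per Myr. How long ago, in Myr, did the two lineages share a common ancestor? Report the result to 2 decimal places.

9.28

P = 81/345 ≈ 0.234783 and Q = 29/345 ≈ 0.084058.
Under the Kimura two-parameter model, d = −½ ln(1 − 2P − Q) − ¼ ln(1 − 2Q).
1 − 2P − Q = 0.446376, giving −½ ln(0.446376) = 0.403297.
1 − 2Q = 0.831884, giving −¼ ln(0.831884) = 0.046016.
d = 0.403297 + 0.046016 = 0.449313.
Under a molecular clock d = 2μt, so t = d/(2μ) = 0.449313 / (2 × 0.0242) = 9.28 Myr.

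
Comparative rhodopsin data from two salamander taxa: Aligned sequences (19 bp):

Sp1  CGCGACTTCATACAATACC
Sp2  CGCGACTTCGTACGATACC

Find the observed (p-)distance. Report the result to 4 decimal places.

The sequences differ at 2 of 19 positions (sites 10, 14).
p = 2/19 = 0.105263… ≈ 0.1053 (to 4 d.p.).

0.1053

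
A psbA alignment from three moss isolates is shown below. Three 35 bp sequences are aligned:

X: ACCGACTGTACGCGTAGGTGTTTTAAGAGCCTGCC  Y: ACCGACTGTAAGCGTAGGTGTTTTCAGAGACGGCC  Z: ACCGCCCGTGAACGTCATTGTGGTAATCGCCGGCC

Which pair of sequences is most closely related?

X and Y

X–Y: 4/35 differ, p = 0.114, d = 0.124.
X–Z: 13/35 differ, p = 0.371, d = 0.513.
Y–Z: 13/35 differ, p = 0.371, d = 0.513.
The smallest distance is between X and Y.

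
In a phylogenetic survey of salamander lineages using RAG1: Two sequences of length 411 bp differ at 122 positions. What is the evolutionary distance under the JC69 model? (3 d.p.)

0.378

p = 122/411 ≈ 0.296837.
d = −(3/4) ln(1 − 4p/3) = −0.75 ln(1 − 0.395783) = −0.75 ln(0.604217)
  = −0.75 × (-0.503822) = 0.377867 substitutions/site.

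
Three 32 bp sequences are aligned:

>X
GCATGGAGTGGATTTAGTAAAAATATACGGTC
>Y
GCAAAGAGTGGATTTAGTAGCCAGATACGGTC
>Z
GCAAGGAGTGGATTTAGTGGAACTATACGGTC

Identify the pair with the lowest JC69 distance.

X–Y: 6/32 differ, p = 0.188, d = 0.216.
X–Z: 4/32 differ, p = 0.125, d = 0.137.
Y–Z: 6/32 differ, p = 0.188, d = 0.216.
The smallest distance is between X and Z.

X and Z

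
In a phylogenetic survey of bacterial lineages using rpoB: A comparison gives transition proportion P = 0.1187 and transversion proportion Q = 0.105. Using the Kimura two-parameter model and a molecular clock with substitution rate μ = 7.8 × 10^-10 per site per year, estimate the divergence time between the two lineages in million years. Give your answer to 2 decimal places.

172.12

Under the Kimura two-parameter model, d = −½ ln(1 − 2P − Q) − ¼ ln(1 − 2Q).
1 − 2P − Q = 0.6576, giving −½ ln(0.6576) = 0.209579.
1 − 2Q = 0.79, giving −¼ ln(0.79) = 0.058931.
d = 0.209579 + 0.058931 = 0.268510.
Under a molecular clock d = 2μt, so t = d/(2μ) = 0.268510 / (2 × 7.8 × 10^-10) = 172.12 million years.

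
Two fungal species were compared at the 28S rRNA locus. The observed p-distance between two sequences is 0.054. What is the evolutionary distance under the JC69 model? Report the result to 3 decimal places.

0.056

d = −(3/4) ln(1 − 4p/3) = −0.75 ln(1 − 0.072) = −0.75 ln(0.928)
  = −0.75 × (-0.074724) = 0.056043 substitutions/site.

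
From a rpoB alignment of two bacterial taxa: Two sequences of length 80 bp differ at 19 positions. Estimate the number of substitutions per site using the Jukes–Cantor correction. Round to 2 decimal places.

0.29

p = 19/80 = 0.2375.
d = −(3/4) ln(1 − 4p/3) = −0.75 ln(1 − 0.316667) = −0.75 ln(0.683333)
  = −0.75 × (-0.380773) = 0.285580 substitutions/site.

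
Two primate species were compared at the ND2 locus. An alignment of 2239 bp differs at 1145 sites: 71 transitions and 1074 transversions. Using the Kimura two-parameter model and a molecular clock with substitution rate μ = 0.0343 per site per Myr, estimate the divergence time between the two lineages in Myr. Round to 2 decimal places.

17.38

P = 71/2239 ≈ 0.031711 and Q = 1074/2239 ≈ 0.479678.
Under the Kimura two-parameter model, d = −½ ln(1 − 2P − Q) − ¼ ln(1 − 2Q).
1 − 2P − Q = 0.4569, giving −½ ln(0.4569) = 0.391645.
1 − 2Q = 0.040644, giving −¼ ln(0.040644) = 0.800726.
d = 0.391645 + 0.800726 = 1.192371.
Under a molecular clock d = 2μt, so t = d/(2μ) = 1.192371 / (2 × 0.0343) = 17.38 Myr.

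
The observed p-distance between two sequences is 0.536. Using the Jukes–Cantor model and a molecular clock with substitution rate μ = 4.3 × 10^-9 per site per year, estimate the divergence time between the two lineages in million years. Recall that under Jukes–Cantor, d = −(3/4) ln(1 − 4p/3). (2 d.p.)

109.37

d = −(3/4) ln(1 − 4p/3) = −0.75 ln(1 − 0.714667) = −0.75 ln(0.285333)
  = −0.75 × (-1.254098) = 0.940574 substitutions/site.
Under a molecular clock d = 2μt, so t = d/(2μ) = 0.940574 / (2 × 4.3 × 10^-9) = 109.37 million years.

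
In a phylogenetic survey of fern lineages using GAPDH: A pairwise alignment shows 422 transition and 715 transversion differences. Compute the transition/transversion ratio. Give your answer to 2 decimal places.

0.59

R = 422/715 = 0.590209… ≈ 0.59 (to 2 d.p.).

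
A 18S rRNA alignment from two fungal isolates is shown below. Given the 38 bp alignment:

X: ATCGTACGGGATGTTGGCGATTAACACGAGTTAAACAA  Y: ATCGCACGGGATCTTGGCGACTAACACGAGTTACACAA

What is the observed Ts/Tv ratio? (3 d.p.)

1.000

Transitions are A↔G and C↔T; transversions are all other mismatches.
Transitions: 2. Transversions: 2.
R = 2/2 = 1.000.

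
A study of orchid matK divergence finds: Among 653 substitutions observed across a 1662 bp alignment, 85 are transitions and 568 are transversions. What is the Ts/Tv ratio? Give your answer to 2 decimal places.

R = 85/568 = 0.149647… ≈ 0.15 (to 2 d.p.).

0.15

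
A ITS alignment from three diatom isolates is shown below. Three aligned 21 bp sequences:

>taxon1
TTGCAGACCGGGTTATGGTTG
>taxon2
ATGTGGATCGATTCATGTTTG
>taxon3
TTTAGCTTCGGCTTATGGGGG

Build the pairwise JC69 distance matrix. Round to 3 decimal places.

taxon1–taxon2: 8/21 sites differ → p ≈ 0.380952, d = −0.75 ln(1 − 0.507936) = 0.531860 ≈ 0.532.
taxon1–taxon3: 9/21 sites differ → p ≈ 0.428571, d = −0.75 ln(1 − 0.571428) = 0.635472 ≈ 0.635.
taxon2–taxon3: 11/21 sites differ → p ≈ 0.52381, d = −0.75 ln(1 − 0.698413) = 0.899023 ≈ 0.899.

d(taxon1,taxon2) = 0.532, d(taxon1,taxon3) = 0.635, d(taxon2,taxon3) = 0.899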